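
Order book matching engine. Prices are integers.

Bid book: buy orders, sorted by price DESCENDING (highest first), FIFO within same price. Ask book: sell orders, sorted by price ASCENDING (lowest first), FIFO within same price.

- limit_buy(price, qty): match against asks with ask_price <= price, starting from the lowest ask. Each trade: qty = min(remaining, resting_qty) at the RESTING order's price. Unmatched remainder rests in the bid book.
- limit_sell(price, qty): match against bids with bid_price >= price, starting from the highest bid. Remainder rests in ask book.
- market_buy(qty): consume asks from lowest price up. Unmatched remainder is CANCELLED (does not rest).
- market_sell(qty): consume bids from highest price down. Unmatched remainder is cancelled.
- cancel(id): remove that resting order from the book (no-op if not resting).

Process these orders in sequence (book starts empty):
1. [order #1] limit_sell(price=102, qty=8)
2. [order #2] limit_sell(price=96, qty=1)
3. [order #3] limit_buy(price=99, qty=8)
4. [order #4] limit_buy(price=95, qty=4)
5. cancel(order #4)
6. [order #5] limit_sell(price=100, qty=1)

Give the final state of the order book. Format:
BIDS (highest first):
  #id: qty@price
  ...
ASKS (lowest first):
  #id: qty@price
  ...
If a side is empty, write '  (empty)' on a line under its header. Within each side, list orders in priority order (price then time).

After op 1 [order #1] limit_sell(price=102, qty=8): fills=none; bids=[-] asks=[#1:8@102]
After op 2 [order #2] limit_sell(price=96, qty=1): fills=none; bids=[-] asks=[#2:1@96 #1:8@102]
After op 3 [order #3] limit_buy(price=99, qty=8): fills=#3x#2:1@96; bids=[#3:7@99] asks=[#1:8@102]
After op 4 [order #4] limit_buy(price=95, qty=4): fills=none; bids=[#3:7@99 #4:4@95] asks=[#1:8@102]
After op 5 cancel(order #4): fills=none; bids=[#3:7@99] asks=[#1:8@102]
After op 6 [order #5] limit_sell(price=100, qty=1): fills=none; bids=[#3:7@99] asks=[#5:1@100 #1:8@102]

Answer: BIDS (highest first):
  #3: 7@99
ASKS (lowest first):
  #5: 1@100
  #1: 8@102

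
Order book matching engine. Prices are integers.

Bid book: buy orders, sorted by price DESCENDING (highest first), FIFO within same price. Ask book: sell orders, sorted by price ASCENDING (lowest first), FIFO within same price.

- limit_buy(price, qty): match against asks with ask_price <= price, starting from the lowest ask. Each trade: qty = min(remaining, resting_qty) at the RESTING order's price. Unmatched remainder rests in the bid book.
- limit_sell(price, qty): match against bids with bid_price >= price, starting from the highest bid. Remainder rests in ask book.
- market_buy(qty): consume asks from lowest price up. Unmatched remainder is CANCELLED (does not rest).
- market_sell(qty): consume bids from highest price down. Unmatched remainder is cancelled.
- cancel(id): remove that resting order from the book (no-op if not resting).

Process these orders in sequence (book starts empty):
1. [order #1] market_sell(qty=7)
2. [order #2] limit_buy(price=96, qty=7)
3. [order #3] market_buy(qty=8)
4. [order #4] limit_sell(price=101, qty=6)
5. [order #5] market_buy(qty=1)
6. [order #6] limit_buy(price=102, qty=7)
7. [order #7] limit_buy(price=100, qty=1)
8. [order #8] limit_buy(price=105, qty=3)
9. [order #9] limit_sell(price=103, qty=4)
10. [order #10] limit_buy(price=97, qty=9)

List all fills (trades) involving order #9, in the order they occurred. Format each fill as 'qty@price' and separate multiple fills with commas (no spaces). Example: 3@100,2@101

After op 1 [order #1] market_sell(qty=7): fills=none; bids=[-] asks=[-]
After op 2 [order #2] limit_buy(price=96, qty=7): fills=none; bids=[#2:7@96] asks=[-]
After op 3 [order #3] market_buy(qty=8): fills=none; bids=[#2:7@96] asks=[-]
After op 4 [order #4] limit_sell(price=101, qty=6): fills=none; bids=[#2:7@96] asks=[#4:6@101]
After op 5 [order #5] market_buy(qty=1): fills=#5x#4:1@101; bids=[#2:7@96] asks=[#4:5@101]
After op 6 [order #6] limit_buy(price=102, qty=7): fills=#6x#4:5@101; bids=[#6:2@102 #2:7@96] asks=[-]
After op 7 [order #7] limit_buy(price=100, qty=1): fills=none; bids=[#6:2@102 #7:1@100 #2:7@96] asks=[-]
After op 8 [order #8] limit_buy(price=105, qty=3): fills=none; bids=[#8:3@105 #6:2@102 #7:1@100 #2:7@96] asks=[-]
After op 9 [order #9] limit_sell(price=103, qty=4): fills=#8x#9:3@105; bids=[#6:2@102 #7:1@100 #2:7@96] asks=[#9:1@103]
After op 10 [order #10] limit_buy(price=97, qty=9): fills=none; bids=[#6:2@102 #7:1@100 #10:9@97 #2:7@96] asks=[#9:1@103]

Answer: 3@105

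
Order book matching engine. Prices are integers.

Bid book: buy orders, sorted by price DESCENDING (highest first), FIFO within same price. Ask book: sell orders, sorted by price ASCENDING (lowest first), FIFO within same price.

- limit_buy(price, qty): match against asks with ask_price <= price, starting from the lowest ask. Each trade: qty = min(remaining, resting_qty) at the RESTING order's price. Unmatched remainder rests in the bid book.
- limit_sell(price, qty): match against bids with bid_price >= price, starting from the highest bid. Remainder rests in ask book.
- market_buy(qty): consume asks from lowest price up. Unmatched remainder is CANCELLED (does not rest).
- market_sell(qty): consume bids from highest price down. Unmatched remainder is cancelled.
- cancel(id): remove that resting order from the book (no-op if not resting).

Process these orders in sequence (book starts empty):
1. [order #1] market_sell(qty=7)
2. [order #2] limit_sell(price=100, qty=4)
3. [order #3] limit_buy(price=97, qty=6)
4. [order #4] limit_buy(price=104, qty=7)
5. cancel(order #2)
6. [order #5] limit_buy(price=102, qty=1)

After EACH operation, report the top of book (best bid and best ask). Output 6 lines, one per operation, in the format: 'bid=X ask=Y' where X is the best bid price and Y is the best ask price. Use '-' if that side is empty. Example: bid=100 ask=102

Answer: bid=- ask=-
bid=- ask=100
bid=97 ask=100
bid=104 ask=-
bid=104 ask=-
bid=104 ask=-

Derivation:
After op 1 [order #1] market_sell(qty=7): fills=none; bids=[-] asks=[-]
After op 2 [order #2] limit_sell(price=100, qty=4): fills=none; bids=[-] asks=[#2:4@100]
After op 3 [order #3] limit_buy(price=97, qty=6): fills=none; bids=[#3:6@97] asks=[#2:4@100]
After op 4 [order #4] limit_buy(price=104, qty=7): fills=#4x#2:4@100; bids=[#4:3@104 #3:6@97] asks=[-]
After op 5 cancel(order #2): fills=none; bids=[#4:3@104 #3:6@97] asks=[-]
After op 6 [order #5] limit_buy(price=102, qty=1): fills=none; bids=[#4:3@104 #5:1@102 #3:6@97] asks=[-]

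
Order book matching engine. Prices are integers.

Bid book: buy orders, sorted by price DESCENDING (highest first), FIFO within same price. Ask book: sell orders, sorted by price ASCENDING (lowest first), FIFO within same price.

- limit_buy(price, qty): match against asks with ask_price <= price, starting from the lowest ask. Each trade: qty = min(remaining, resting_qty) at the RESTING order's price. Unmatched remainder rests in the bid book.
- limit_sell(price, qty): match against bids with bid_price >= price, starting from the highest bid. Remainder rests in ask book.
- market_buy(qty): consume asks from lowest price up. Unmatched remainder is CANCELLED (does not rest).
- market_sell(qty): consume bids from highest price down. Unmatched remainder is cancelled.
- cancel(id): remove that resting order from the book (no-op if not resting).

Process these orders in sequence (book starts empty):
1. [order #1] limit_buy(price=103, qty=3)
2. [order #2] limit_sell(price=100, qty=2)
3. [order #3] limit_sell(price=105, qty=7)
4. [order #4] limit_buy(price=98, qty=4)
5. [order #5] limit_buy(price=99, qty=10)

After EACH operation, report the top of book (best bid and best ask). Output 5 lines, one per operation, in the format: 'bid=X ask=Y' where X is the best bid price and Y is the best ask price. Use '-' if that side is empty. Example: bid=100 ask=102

Answer: bid=103 ask=-
bid=103 ask=-
bid=103 ask=105
bid=103 ask=105
bid=103 ask=105

Derivation:
After op 1 [order #1] limit_buy(price=103, qty=3): fills=none; bids=[#1:3@103] asks=[-]
After op 2 [order #2] limit_sell(price=100, qty=2): fills=#1x#2:2@103; bids=[#1:1@103] asks=[-]
After op 3 [order #3] limit_sell(price=105, qty=7): fills=none; bids=[#1:1@103] asks=[#3:7@105]
After op 4 [order #4] limit_buy(price=98, qty=4): fills=none; bids=[#1:1@103 #4:4@98] asks=[#3:7@105]
After op 5 [order #5] limit_buy(price=99, qty=10): fills=none; bids=[#1:1@103 #5:10@99 #4:4@98] asks=[#3:7@105]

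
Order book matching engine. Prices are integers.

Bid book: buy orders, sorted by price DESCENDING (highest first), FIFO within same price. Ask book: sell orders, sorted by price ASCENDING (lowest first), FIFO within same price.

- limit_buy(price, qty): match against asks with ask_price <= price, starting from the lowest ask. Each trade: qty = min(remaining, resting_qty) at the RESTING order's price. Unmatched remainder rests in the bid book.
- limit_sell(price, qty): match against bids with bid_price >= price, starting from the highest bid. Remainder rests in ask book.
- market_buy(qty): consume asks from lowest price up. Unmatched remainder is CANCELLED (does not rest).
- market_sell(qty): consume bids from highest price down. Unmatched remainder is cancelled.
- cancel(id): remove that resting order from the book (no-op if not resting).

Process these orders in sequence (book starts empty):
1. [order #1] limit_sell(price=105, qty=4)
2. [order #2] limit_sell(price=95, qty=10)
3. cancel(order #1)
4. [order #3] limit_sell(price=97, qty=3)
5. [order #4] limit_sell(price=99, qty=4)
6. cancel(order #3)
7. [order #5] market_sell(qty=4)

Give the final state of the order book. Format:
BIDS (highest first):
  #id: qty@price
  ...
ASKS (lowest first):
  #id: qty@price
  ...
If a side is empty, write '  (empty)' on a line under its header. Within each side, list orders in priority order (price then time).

After op 1 [order #1] limit_sell(price=105, qty=4): fills=none; bids=[-] asks=[#1:4@105]
After op 2 [order #2] limit_sell(price=95, qty=10): fills=none; bids=[-] asks=[#2:10@95 #1:4@105]
After op 3 cancel(order #1): fills=none; bids=[-] asks=[#2:10@95]
After op 4 [order #3] limit_sell(price=97, qty=3): fills=none; bids=[-] asks=[#2:10@95 #3:3@97]
After op 5 [order #4] limit_sell(price=99, qty=4): fills=none; bids=[-] asks=[#2:10@95 #3:3@97 #4:4@99]
After op 6 cancel(order #3): fills=none; bids=[-] asks=[#2:10@95 #4:4@99]
After op 7 [order #5] market_sell(qty=4): fills=none; bids=[-] asks=[#2:10@95 #4:4@99]

Answer: BIDS (highest first):
  (empty)
ASKS (lowest first):
  #2: 10@95
  #4: 4@99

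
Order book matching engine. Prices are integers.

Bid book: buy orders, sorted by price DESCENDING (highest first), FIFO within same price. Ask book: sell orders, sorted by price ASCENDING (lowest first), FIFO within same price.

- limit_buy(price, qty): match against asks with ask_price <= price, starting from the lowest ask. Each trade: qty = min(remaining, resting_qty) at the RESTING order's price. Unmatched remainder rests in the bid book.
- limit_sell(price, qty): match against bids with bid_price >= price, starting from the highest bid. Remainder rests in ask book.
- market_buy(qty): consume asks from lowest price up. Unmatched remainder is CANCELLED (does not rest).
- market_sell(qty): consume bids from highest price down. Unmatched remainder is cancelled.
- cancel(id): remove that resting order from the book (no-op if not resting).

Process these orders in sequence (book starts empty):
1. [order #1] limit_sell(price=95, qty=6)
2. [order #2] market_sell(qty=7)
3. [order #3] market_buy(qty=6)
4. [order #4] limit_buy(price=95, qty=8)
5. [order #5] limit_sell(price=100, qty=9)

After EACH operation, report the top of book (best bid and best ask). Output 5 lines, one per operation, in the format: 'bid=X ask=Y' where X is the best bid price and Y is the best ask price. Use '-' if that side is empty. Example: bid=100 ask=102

After op 1 [order #1] limit_sell(price=95, qty=6): fills=none; bids=[-] asks=[#1:6@95]
After op 2 [order #2] market_sell(qty=7): fills=none; bids=[-] asks=[#1:6@95]
After op 3 [order #3] market_buy(qty=6): fills=#3x#1:6@95; bids=[-] asks=[-]
After op 4 [order #4] limit_buy(price=95, qty=8): fills=none; bids=[#4:8@95] asks=[-]
After op 5 [order #5] limit_sell(price=100, qty=9): fills=none; bids=[#4:8@95] asks=[#5:9@100]

Answer: bid=- ask=95
bid=- ask=95
bid=- ask=-
bid=95 ask=-
bid=95 ask=100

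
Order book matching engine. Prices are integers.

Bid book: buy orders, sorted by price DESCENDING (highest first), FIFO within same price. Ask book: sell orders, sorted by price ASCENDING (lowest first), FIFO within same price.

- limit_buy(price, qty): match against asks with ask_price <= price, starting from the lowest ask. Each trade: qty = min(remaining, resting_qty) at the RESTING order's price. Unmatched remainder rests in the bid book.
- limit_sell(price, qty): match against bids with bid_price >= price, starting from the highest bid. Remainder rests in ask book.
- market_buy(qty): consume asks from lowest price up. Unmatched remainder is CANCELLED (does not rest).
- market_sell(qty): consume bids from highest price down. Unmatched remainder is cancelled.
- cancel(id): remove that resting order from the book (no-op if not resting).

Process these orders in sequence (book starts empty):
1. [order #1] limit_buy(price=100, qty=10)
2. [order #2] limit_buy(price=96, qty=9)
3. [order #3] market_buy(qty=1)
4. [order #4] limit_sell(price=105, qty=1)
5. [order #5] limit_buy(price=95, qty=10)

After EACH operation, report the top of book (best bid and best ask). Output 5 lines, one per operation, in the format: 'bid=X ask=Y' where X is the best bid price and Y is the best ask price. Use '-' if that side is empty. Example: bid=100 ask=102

After op 1 [order #1] limit_buy(price=100, qty=10): fills=none; bids=[#1:10@100] asks=[-]
After op 2 [order #2] limit_buy(price=96, qty=9): fills=none; bids=[#1:10@100 #2:9@96] asks=[-]
After op 3 [order #3] market_buy(qty=1): fills=none; bids=[#1:10@100 #2:9@96] asks=[-]
After op 4 [order #4] limit_sell(price=105, qty=1): fills=none; bids=[#1:10@100 #2:9@96] asks=[#4:1@105]
After op 5 [order #5] limit_buy(price=95, qty=10): fills=none; bids=[#1:10@100 #2:9@96 #5:10@95] asks=[#4:1@105]

Answer: bid=100 ask=-
bid=100 ask=-
bid=100 ask=-
bid=100 ask=105
bid=100 ask=105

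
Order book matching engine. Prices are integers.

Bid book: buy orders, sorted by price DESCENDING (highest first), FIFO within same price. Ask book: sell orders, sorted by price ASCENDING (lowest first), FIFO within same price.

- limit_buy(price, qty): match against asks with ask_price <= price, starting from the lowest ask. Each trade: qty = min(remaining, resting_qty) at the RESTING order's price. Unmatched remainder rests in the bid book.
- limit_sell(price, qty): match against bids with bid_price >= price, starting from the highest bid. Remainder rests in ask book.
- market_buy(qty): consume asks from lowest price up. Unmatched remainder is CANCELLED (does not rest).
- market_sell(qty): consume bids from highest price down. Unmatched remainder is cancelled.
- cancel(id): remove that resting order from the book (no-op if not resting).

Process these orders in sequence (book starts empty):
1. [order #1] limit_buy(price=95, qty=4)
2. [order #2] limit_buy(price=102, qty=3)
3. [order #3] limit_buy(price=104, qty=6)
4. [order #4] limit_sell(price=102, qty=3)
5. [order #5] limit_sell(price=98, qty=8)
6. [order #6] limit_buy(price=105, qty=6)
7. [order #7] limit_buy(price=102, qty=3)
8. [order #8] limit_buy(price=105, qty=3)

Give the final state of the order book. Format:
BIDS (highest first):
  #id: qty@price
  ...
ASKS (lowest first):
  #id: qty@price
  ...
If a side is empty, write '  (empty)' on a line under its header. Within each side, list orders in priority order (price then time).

Answer: BIDS (highest first):
  #6: 4@105
  #8: 3@105
  #7: 3@102
  #1: 4@95
ASKS (lowest first):
  (empty)

Derivation:
After op 1 [order #1] limit_buy(price=95, qty=4): fills=none; bids=[#1:4@95] asks=[-]
After op 2 [order #2] limit_buy(price=102, qty=3): fills=none; bids=[#2:3@102 #1:4@95] asks=[-]
After op 3 [order #3] limit_buy(price=104, qty=6): fills=none; bids=[#3:6@104 #2:3@102 #1:4@95] asks=[-]
After op 4 [order #4] limit_sell(price=102, qty=3): fills=#3x#4:3@104; bids=[#3:3@104 #2:3@102 #1:4@95] asks=[-]
After op 5 [order #5] limit_sell(price=98, qty=8): fills=#3x#5:3@104 #2x#5:3@102; bids=[#1:4@95] asks=[#5:2@98]
After op 6 [order #6] limit_buy(price=105, qty=6): fills=#6x#5:2@98; bids=[#6:4@105 #1:4@95] asks=[-]
After op 7 [order #7] limit_buy(price=102, qty=3): fills=none; bids=[#6:4@105 #7:3@102 #1:4@95] asks=[-]
After op 8 [order #8] limit_buy(price=105, qty=3): fills=none; bids=[#6:4@105 #8:3@105 #7:3@102 #1:4@95] asks=[-]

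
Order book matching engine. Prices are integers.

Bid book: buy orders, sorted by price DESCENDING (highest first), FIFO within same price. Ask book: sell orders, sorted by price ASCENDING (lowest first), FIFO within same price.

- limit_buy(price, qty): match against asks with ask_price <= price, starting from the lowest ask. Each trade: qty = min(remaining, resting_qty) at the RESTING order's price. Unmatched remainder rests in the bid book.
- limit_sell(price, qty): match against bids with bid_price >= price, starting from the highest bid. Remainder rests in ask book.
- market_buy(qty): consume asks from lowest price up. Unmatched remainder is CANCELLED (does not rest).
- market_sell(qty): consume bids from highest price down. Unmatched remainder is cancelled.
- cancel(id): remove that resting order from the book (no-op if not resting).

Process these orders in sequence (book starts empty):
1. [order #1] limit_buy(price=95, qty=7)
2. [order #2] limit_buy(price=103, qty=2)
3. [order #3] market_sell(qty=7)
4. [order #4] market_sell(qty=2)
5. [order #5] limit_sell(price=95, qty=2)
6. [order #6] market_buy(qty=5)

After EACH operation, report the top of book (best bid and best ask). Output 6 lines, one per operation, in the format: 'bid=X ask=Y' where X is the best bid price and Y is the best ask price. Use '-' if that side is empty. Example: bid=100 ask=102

After op 1 [order #1] limit_buy(price=95, qty=7): fills=none; bids=[#1:7@95] asks=[-]
After op 2 [order #2] limit_buy(price=103, qty=2): fills=none; bids=[#2:2@103 #1:7@95] asks=[-]
After op 3 [order #3] market_sell(qty=7): fills=#2x#3:2@103 #1x#3:5@95; bids=[#1:2@95] asks=[-]
After op 4 [order #4] market_sell(qty=2): fills=#1x#4:2@95; bids=[-] asks=[-]
After op 5 [order #5] limit_sell(price=95, qty=2): fills=none; bids=[-] asks=[#5:2@95]
After op 6 [order #6] market_buy(qty=5): fills=#6x#5:2@95; bids=[-] asks=[-]

Answer: bid=95 ask=-
bid=103 ask=-
bid=95 ask=-
bid=- ask=-
bid=- ask=95
bid=- ask=-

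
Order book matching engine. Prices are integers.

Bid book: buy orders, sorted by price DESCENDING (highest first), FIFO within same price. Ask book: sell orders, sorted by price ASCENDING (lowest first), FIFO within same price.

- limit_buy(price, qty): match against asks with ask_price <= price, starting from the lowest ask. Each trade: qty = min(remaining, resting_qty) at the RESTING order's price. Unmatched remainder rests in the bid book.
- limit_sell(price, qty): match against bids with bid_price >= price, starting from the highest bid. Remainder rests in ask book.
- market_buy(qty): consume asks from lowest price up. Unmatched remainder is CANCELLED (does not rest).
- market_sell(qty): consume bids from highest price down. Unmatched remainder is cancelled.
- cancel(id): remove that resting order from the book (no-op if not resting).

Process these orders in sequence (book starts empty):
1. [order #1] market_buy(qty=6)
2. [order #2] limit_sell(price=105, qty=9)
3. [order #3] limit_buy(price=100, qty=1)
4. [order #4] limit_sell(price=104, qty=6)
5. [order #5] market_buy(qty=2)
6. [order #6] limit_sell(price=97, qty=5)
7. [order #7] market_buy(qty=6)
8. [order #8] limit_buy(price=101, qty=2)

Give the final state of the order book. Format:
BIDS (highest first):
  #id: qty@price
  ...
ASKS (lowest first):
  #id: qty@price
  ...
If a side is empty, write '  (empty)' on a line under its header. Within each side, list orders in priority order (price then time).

Answer: BIDS (highest first):
  #8: 2@101
ASKS (lowest first):
  #4: 2@104
  #2: 9@105

Derivation:
After op 1 [order #1] market_buy(qty=6): fills=none; bids=[-] asks=[-]
After op 2 [order #2] limit_sell(price=105, qty=9): fills=none; bids=[-] asks=[#2:9@105]
After op 3 [order #3] limit_buy(price=100, qty=1): fills=none; bids=[#3:1@100] asks=[#2:9@105]
After op 4 [order #4] limit_sell(price=104, qty=6): fills=none; bids=[#3:1@100] asks=[#4:6@104 #2:9@105]
After op 5 [order #5] market_buy(qty=2): fills=#5x#4:2@104; bids=[#3:1@100] asks=[#4:4@104 #2:9@105]
After op 6 [order #6] limit_sell(price=97, qty=5): fills=#3x#6:1@100; bids=[-] asks=[#6:4@97 #4:4@104 #2:9@105]
After op 7 [order #7] market_buy(qty=6): fills=#7x#6:4@97 #7x#4:2@104; bids=[-] asks=[#4:2@104 #2:9@105]
After op 8 [order #8] limit_buy(price=101, qty=2): fills=none; bids=[#8:2@101] asks=[#4:2@104 #2:9@105]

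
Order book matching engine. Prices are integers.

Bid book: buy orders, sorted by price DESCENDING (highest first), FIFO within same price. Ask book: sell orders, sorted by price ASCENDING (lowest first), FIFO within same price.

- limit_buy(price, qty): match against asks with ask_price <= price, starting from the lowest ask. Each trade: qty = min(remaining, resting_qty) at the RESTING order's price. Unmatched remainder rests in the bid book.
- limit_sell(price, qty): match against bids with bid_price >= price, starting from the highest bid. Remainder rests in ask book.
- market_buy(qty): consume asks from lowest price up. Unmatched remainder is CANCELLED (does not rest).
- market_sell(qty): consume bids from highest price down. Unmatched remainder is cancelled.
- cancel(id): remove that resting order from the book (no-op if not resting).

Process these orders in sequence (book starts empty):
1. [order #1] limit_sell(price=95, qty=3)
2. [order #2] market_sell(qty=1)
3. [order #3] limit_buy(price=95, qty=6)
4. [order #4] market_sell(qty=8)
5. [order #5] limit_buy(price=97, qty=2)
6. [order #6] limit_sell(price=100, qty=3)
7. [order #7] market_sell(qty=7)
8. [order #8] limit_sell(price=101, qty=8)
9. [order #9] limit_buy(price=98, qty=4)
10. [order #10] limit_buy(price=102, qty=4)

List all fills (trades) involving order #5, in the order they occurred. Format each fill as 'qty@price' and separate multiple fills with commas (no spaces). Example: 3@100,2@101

Answer: 2@97

Derivation:
After op 1 [order #1] limit_sell(price=95, qty=3): fills=none; bids=[-] asks=[#1:3@95]
After op 2 [order #2] market_sell(qty=1): fills=none; bids=[-] asks=[#1:3@95]
After op 3 [order #3] limit_buy(price=95, qty=6): fills=#3x#1:3@95; bids=[#3:3@95] asks=[-]
After op 4 [order #4] market_sell(qty=8): fills=#3x#4:3@95; bids=[-] asks=[-]
After op 5 [order #5] limit_buy(price=97, qty=2): fills=none; bids=[#5:2@97] asks=[-]
After op 6 [order #6] limit_sell(price=100, qty=3): fills=none; bids=[#5:2@97] asks=[#6:3@100]
After op 7 [order #7] market_sell(qty=7): fills=#5x#7:2@97; bids=[-] asks=[#6:3@100]
After op 8 [order #8] limit_sell(price=101, qty=8): fills=none; bids=[-] asks=[#6:3@100 #8:8@101]
After op 9 [order #9] limit_buy(price=98, qty=4): fills=none; bids=[#9:4@98] asks=[#6:3@100 #8:8@101]
After op 10 [order #10] limit_buy(price=102, qty=4): fills=#10x#6:3@100 #10x#8:1@101; bids=[#9:4@98] asks=[#8:7@101]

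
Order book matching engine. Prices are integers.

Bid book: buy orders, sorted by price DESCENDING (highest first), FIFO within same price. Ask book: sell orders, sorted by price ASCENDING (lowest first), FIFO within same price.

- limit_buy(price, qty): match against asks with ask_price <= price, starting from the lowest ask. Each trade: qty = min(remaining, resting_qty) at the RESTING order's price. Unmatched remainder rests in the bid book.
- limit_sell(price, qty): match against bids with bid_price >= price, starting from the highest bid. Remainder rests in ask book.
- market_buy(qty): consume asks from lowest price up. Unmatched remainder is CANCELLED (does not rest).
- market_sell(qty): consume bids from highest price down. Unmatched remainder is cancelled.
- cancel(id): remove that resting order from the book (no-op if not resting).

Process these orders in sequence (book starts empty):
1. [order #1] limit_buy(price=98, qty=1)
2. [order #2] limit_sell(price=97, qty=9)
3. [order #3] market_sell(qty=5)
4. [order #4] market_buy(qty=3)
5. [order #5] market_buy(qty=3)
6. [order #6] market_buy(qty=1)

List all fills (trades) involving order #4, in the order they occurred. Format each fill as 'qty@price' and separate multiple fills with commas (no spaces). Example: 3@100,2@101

Answer: 3@97

Derivation:
After op 1 [order #1] limit_buy(price=98, qty=1): fills=none; bids=[#1:1@98] asks=[-]
After op 2 [order #2] limit_sell(price=97, qty=9): fills=#1x#2:1@98; bids=[-] asks=[#2:8@97]
After op 3 [order #3] market_sell(qty=5): fills=none; bids=[-] asks=[#2:8@97]
After op 4 [order #4] market_buy(qty=3): fills=#4x#2:3@97; bids=[-] asks=[#2:5@97]
After op 5 [order #5] market_buy(qty=3): fills=#5x#2:3@97; bids=[-] asks=[#2:2@97]
After op 6 [order #6] market_buy(qty=1): fills=#6x#2:1@97; bids=[-] asks=[#2:1@97]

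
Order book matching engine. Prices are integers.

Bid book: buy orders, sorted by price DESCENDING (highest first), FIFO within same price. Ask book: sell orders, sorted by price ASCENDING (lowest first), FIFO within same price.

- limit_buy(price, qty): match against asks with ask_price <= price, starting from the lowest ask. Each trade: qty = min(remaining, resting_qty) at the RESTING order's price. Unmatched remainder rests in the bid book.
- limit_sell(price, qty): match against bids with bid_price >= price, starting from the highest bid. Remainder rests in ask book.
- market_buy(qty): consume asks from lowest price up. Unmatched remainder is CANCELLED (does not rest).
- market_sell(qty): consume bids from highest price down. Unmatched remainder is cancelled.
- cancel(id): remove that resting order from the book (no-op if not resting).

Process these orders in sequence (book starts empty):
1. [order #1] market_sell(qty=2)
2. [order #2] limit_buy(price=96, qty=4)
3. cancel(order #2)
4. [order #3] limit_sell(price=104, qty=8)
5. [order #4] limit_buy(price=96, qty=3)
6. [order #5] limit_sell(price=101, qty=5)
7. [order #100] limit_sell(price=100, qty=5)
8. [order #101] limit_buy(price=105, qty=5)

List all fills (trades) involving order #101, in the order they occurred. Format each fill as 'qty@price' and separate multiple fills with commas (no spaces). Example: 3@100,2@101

After op 1 [order #1] market_sell(qty=2): fills=none; bids=[-] asks=[-]
After op 2 [order #2] limit_buy(price=96, qty=4): fills=none; bids=[#2:4@96] asks=[-]
After op 3 cancel(order #2): fills=none; bids=[-] asks=[-]
After op 4 [order #3] limit_sell(price=104, qty=8): fills=none; bids=[-] asks=[#3:8@104]
After op 5 [order #4] limit_buy(price=96, qty=3): fills=none; bids=[#4:3@96] asks=[#3:8@104]
After op 6 [order #5] limit_sell(price=101, qty=5): fills=none; bids=[#4:3@96] asks=[#5:5@101 #3:8@104]
After op 7 [order #100] limit_sell(price=100, qty=5): fills=none; bids=[#4:3@96] asks=[#100:5@100 #5:5@101 #3:8@104]
After op 8 [order #101] limit_buy(price=105, qty=5): fills=#101x#100:5@100; bids=[#4:3@96] asks=[#5:5@101 #3:8@104]

Answer: 5@100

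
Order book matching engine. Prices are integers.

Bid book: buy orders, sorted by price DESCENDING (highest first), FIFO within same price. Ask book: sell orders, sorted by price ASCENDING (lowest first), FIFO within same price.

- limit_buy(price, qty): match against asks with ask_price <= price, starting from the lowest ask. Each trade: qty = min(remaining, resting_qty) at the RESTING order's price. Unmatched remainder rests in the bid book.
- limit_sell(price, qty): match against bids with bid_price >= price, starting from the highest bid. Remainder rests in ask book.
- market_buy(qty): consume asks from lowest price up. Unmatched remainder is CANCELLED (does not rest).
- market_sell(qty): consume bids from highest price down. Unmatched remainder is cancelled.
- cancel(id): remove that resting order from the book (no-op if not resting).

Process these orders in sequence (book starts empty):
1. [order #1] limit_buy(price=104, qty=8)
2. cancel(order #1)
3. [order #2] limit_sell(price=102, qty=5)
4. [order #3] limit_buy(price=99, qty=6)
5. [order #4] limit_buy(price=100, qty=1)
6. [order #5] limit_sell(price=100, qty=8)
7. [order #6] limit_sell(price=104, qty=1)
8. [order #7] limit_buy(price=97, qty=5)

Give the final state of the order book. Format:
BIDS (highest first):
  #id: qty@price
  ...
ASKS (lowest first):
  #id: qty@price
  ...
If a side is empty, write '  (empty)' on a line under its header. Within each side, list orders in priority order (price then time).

Answer: BIDS (highest first):
  #3: 6@99
  #7: 5@97
ASKS (lowest first):
  #5: 7@100
  #2: 5@102
  #6: 1@104

Derivation:
After op 1 [order #1] limit_buy(price=104, qty=8): fills=none; bids=[#1:8@104] asks=[-]
After op 2 cancel(order #1): fills=none; bids=[-] asks=[-]
After op 3 [order #2] limit_sell(price=102, qty=5): fills=none; bids=[-] asks=[#2:5@102]
After op 4 [order #3] limit_buy(price=99, qty=6): fills=none; bids=[#3:6@99] asks=[#2:5@102]
After op 5 [order #4] limit_buy(price=100, qty=1): fills=none; bids=[#4:1@100 #3:6@99] asks=[#2:5@102]
After op 6 [order #5] limit_sell(price=100, qty=8): fills=#4x#5:1@100; bids=[#3:6@99] asks=[#5:7@100 #2:5@102]
After op 7 [order #6] limit_sell(price=104, qty=1): fills=none; bids=[#3:6@99] asks=[#5:7@100 #2:5@102 #6:1@104]
After op 8 [order #7] limit_buy(price=97, qty=5): fills=none; bids=[#3:6@99 #7:5@97] asks=[#5:7@100 #2:5@102 #6:1@104]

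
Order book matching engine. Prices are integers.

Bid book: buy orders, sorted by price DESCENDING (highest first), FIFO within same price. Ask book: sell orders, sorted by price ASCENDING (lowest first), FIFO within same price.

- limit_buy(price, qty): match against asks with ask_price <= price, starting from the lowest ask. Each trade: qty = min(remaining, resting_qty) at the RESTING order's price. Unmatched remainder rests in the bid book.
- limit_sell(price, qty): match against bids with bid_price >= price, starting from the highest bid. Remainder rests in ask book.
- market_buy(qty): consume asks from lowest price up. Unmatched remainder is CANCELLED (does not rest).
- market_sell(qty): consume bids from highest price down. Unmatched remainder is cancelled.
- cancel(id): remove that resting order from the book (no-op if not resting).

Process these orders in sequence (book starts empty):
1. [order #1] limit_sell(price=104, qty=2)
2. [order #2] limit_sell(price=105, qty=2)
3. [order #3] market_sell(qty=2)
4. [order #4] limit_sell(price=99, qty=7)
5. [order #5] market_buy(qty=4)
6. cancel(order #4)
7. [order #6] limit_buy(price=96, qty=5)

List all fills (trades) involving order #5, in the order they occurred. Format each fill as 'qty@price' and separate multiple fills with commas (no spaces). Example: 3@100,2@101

After op 1 [order #1] limit_sell(price=104, qty=2): fills=none; bids=[-] asks=[#1:2@104]
After op 2 [order #2] limit_sell(price=105, qty=2): fills=none; bids=[-] asks=[#1:2@104 #2:2@105]
After op 3 [order #3] market_sell(qty=2): fills=none; bids=[-] asks=[#1:2@104 #2:2@105]
After op 4 [order #4] limit_sell(price=99, qty=7): fills=none; bids=[-] asks=[#4:7@99 #1:2@104 #2:2@105]
After op 5 [order #5] market_buy(qty=4): fills=#5x#4:4@99; bids=[-] asks=[#4:3@99 #1:2@104 #2:2@105]
After op 6 cancel(order #4): fills=none; bids=[-] asks=[#1:2@104 #2:2@105]
After op 7 [order #6] limit_buy(price=96, qty=5): fills=none; bids=[#6:5@96] asks=[#1:2@104 #2:2@105]

Answer: 4@99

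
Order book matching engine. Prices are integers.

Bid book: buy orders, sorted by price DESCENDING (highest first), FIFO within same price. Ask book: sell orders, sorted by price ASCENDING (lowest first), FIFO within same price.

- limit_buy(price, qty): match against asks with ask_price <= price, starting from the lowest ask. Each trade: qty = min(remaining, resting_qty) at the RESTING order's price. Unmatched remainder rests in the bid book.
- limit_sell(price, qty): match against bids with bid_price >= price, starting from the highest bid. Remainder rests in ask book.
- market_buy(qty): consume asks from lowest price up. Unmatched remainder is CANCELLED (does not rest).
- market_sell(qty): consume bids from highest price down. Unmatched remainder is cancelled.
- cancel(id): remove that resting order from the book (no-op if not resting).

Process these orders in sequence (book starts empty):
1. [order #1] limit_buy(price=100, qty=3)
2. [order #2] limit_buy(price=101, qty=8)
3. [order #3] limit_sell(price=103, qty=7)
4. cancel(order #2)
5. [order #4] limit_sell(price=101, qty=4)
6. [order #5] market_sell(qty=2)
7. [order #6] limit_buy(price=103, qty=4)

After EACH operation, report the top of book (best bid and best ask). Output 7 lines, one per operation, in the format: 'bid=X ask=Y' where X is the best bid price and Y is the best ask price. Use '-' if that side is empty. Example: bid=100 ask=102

After op 1 [order #1] limit_buy(price=100, qty=3): fills=none; bids=[#1:3@100] asks=[-]
After op 2 [order #2] limit_buy(price=101, qty=8): fills=none; bids=[#2:8@101 #1:3@100] asks=[-]
After op 3 [order #3] limit_sell(price=103, qty=7): fills=none; bids=[#2:8@101 #1:3@100] asks=[#3:7@103]
After op 4 cancel(order #2): fills=none; bids=[#1:3@100] asks=[#3:7@103]
After op 5 [order #4] limit_sell(price=101, qty=4): fills=none; bids=[#1:3@100] asks=[#4:4@101 #3:7@103]
After op 6 [order #5] market_sell(qty=2): fills=#1x#5:2@100; bids=[#1:1@100] asks=[#4:4@101 #3:7@103]
After op 7 [order #6] limit_buy(price=103, qty=4): fills=#6x#4:4@101; bids=[#1:1@100] asks=[#3:7@103]

Answer: bid=100 ask=-
bid=101 ask=-
bid=101 ask=103
bid=100 ask=103
bid=100 ask=101
bid=100 ask=101
bid=100 ask=103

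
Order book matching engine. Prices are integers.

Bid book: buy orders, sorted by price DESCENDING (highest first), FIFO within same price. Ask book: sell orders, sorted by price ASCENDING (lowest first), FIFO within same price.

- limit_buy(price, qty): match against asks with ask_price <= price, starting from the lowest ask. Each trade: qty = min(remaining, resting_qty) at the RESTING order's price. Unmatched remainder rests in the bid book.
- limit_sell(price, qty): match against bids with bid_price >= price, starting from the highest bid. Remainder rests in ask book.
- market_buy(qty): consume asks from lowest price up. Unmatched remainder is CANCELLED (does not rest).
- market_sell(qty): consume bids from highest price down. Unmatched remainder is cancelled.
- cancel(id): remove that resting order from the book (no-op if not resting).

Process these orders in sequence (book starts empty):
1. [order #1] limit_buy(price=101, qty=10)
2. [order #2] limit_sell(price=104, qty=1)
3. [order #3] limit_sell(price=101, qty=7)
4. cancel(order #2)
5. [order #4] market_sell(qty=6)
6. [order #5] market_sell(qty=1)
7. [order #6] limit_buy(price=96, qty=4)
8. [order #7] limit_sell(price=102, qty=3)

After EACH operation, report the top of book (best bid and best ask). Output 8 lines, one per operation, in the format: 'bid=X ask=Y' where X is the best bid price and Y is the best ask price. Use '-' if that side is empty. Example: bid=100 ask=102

Answer: bid=101 ask=-
bid=101 ask=104
bid=101 ask=104
bid=101 ask=-
bid=- ask=-
bid=- ask=-
bid=96 ask=-
bid=96 ask=102

Derivation:
After op 1 [order #1] limit_buy(price=101, qty=10): fills=none; bids=[#1:10@101] asks=[-]
After op 2 [order #2] limit_sell(price=104, qty=1): fills=none; bids=[#1:10@101] asks=[#2:1@104]
After op 3 [order #3] limit_sell(price=101, qty=7): fills=#1x#3:7@101; bids=[#1:3@101] asks=[#2:1@104]
After op 4 cancel(order #2): fills=none; bids=[#1:3@101] asks=[-]
After op 5 [order #4] market_sell(qty=6): fills=#1x#4:3@101; bids=[-] asks=[-]
After op 6 [order #5] market_sell(qty=1): fills=none; bids=[-] asks=[-]
After op 7 [order #6] limit_buy(price=96, qty=4): fills=none; bids=[#6:4@96] asks=[-]
After op 8 [order #7] limit_sell(price=102, qty=3): fills=none; bids=[#6:4@96] asks=[#7:3@102]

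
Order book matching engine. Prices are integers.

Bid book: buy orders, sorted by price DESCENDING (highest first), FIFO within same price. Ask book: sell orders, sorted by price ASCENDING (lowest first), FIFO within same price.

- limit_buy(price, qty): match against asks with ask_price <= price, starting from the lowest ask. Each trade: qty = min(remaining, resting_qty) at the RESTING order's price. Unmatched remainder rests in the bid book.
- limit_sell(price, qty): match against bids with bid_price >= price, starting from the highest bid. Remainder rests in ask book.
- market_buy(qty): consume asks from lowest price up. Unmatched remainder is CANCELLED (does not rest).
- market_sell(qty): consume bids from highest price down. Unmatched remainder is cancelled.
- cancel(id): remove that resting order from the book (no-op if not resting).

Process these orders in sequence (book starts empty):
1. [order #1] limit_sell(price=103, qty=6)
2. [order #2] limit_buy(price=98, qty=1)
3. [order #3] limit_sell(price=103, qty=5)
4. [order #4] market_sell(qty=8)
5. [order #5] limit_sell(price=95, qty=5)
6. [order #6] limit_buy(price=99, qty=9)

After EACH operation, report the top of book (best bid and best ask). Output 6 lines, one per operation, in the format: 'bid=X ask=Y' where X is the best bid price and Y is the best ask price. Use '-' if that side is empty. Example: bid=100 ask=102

After op 1 [order #1] limit_sell(price=103, qty=6): fills=none; bids=[-] asks=[#1:6@103]
After op 2 [order #2] limit_buy(price=98, qty=1): fills=none; bids=[#2:1@98] asks=[#1:6@103]
After op 3 [order #3] limit_sell(price=103, qty=5): fills=none; bids=[#2:1@98] asks=[#1:6@103 #3:5@103]
After op 4 [order #4] market_sell(qty=8): fills=#2x#4:1@98; bids=[-] asks=[#1:6@103 #3:5@103]
After op 5 [order #5] limit_sell(price=95, qty=5): fills=none; bids=[-] asks=[#5:5@95 #1:6@103 #3:5@103]
After op 6 [order #6] limit_buy(price=99, qty=9): fills=#6x#5:5@95; bids=[#6:4@99] asks=[#1:6@103 #3:5@103]

Answer: bid=- ask=103
bid=98 ask=103
bid=98 ask=103
bid=- ask=103
bid=- ask=95
bid=99 ask=103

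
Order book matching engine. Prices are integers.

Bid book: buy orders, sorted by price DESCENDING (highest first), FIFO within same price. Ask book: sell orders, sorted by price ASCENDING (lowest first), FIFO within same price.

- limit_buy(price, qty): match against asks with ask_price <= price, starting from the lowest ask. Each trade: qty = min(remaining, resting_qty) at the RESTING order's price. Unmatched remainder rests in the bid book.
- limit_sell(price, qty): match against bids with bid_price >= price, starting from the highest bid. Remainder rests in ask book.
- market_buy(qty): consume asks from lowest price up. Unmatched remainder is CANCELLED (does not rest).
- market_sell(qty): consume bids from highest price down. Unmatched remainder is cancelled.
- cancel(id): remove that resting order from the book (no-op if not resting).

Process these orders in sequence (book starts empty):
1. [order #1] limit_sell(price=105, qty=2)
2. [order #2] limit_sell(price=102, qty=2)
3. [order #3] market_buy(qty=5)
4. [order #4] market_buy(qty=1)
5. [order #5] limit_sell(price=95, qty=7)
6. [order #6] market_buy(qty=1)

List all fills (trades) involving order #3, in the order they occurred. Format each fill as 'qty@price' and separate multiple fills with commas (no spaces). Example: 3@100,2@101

Answer: 2@102,2@105

Derivation:
After op 1 [order #1] limit_sell(price=105, qty=2): fills=none; bids=[-] asks=[#1:2@105]
After op 2 [order #2] limit_sell(price=102, qty=2): fills=none; bids=[-] asks=[#2:2@102 #1:2@105]
After op 3 [order #3] market_buy(qty=5): fills=#3x#2:2@102 #3x#1:2@105; bids=[-] asks=[-]
After op 4 [order #4] market_buy(qty=1): fills=none; bids=[-] asks=[-]
After op 5 [order #5] limit_sell(price=95, qty=7): fills=none; bids=[-] asks=[#5:7@95]
After op 6 [order #6] market_buy(qty=1): fills=#6x#5:1@95; bids=[-] asks=[#5:6@95]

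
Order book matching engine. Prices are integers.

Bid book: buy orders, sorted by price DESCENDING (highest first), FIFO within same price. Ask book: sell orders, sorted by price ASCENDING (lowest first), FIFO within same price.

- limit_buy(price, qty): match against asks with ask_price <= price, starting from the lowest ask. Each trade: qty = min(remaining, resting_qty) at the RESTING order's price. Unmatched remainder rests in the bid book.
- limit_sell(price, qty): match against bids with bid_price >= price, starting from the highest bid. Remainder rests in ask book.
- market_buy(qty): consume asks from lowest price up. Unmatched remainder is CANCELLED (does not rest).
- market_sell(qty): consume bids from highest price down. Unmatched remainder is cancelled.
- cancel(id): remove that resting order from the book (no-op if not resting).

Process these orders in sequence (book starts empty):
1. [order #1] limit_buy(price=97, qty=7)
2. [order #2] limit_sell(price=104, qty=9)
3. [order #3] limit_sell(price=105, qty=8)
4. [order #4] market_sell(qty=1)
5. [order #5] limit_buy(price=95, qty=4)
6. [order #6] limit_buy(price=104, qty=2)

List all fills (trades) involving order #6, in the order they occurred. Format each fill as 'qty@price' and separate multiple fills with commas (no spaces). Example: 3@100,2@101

Answer: 2@104

Derivation:
After op 1 [order #1] limit_buy(price=97, qty=7): fills=none; bids=[#1:7@97] asks=[-]
After op 2 [order #2] limit_sell(price=104, qty=9): fills=none; bids=[#1:7@97] asks=[#2:9@104]
After op 3 [order #3] limit_sell(price=105, qty=8): fills=none; bids=[#1:7@97] asks=[#2:9@104 #3:8@105]
After op 4 [order #4] market_sell(qty=1): fills=#1x#4:1@97; bids=[#1:6@97] asks=[#2:9@104 #3:8@105]
After op 5 [order #5] limit_buy(price=95, qty=4): fills=none; bids=[#1:6@97 #5:4@95] asks=[#2:9@104 #3:8@105]
After op 6 [order #6] limit_buy(price=104, qty=2): fills=#6x#2:2@104; bids=[#1:6@97 #5:4@95] asks=[#2:7@104 #3:8@105]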